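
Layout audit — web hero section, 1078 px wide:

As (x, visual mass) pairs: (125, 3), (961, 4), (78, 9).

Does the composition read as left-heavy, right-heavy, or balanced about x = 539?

Weights sum to 3 + 4 + 9 = 16.
Σw·x = 3·125 + 4·961 + 9·78 = 4921, so x̄ = 4921/16 ≈ 307.56.
Since 307.6 is left of 539, the composition reads left-heavy.

left-heavy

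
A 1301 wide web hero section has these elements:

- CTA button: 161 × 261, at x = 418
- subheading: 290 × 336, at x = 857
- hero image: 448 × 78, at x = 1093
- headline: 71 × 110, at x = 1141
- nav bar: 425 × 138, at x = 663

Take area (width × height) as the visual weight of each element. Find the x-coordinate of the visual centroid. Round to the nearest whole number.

x ≈ 777

Taking area as weight: CTA button 161·261 = 42021, subheading 290·336 = 97440, hero image 448·78 = 34944, headline 71·110 = 7810, nav bar 425·138 = 58650. Sum 240865.
x: (42021·418 + 97440·857 + 34944·1093 + 7810·1141 + 58650·663) / 240865 = 187060810 / 240865 ≈ 776.62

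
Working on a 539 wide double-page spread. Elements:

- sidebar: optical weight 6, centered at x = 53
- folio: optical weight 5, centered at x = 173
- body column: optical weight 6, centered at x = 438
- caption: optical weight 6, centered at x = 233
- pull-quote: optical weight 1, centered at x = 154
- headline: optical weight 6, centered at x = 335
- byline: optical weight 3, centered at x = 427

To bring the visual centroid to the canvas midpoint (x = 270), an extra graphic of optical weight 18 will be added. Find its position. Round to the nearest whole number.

x ≈ 284

New total weight: (6 + 5 + 6 + 6 + 1 + 6 + 3) + 18 = 51.
Along x: (8654 + 18·x) / 51 = 270 (existing moment 6·53 + 5·173 + 6·438 + 6·233 + 1·154 + 6·335 + 3·427 = 8654) ⇒ x = (13770 − 8654) / 18 ≈ 284.22.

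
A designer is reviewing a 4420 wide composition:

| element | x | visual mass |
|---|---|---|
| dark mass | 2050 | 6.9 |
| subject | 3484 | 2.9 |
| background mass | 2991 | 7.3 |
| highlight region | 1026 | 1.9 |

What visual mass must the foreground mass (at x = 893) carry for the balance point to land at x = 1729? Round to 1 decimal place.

Known weights sum to 6.9 + 2.9 + 7.3 + 1.9 = 19.0; their moment is 6.9·2050 + 2.9·3484 + 7.3·2991 + 1.9·1026 = 48032.3.
Balance at x = 1729 requires (48032.3 + w·893) / (19.0 + w) = 1729.
Solving: w = (1729·19.0 − 48032.3) / (893 − 1729) = -15181.3 / -836 ≈ 18.16.

w ≈ 18.2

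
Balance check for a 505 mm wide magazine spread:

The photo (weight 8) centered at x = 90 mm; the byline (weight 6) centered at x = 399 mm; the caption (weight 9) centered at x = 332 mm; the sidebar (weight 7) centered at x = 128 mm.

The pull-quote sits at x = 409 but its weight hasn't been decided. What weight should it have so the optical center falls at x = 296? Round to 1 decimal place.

Existing Σw = 30 (8 + 6 + 9 + 7); existing moment 8·90 + 6·399 + 9·332 + 7·128 = 6998.
Balance at x = 296 requires (6998 + w·409) / (30 + w) = 296.
Rearranging, w·(409 − 296) = 296·30 − 6998 = 1882, so w ≈ 1882/113 = 16.65.

w ≈ 16.7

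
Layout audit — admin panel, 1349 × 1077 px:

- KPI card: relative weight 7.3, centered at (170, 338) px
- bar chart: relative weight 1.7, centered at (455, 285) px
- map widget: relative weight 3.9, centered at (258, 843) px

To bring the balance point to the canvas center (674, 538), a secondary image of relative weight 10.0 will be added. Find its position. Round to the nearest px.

New total weight: (7.3 + 1.7 + 3.9) + 10.0 = 22.9.
x: target moment 22.9×674 = 15434.6; current 7.3·170 + 1.7·455 + 3.9·258 = 3020.7; the secondary image supplies 12413.9, so x = 12413.9/10.0 ≈ 1241.39.
y: target moment 22.9×538 = 12320.2; current 7.3·338 + 1.7·285 + 3.9·843 = 6239.6; the secondary image supplies 6080.6, so y = 6080.6/10.0 ≈ 608.06.

(1241, 608)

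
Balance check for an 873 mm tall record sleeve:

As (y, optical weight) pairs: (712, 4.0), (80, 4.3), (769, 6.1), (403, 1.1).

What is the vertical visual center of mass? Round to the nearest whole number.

Σw = 4.0 + 4.3 + 6.1 + 1.1 = 15.5.
Σw·y = 4.0·712 + 4.3·80 + 6.1·769 + 1.1·403 = 8326.2, so ȳ = 8326.2/15.5 ≈ 537.17.

y ≈ 537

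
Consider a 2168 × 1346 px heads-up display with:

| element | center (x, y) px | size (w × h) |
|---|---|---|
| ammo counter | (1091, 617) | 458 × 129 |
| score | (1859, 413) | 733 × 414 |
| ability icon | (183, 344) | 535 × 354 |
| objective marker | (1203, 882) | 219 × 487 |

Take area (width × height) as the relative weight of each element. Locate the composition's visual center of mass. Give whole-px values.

(1202, 487)

Taking area as weight: ammo counter 458·129 = 59082, score 733·414 = 303462, ability icon 535·354 = 189390, objective marker 219·487 = 106653. Sum 658587.
x-moment: 59082·1091 + 303462·1859 + 189390·183 + 106653·1203 = 791556249; centroid 791556249/658587 ≈ 1201.90.
y-moment: 59082·617 + 303462·413 + 189390·344 + 106653·882 = 321001506; centroid 321001506/658587 ≈ 487.41.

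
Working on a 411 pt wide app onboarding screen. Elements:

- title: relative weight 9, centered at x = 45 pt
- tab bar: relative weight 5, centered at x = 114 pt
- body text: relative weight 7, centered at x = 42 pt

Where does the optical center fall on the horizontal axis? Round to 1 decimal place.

x ≈ 60.4

Weights sum to 9 + 5 + 7 = 21.
x: (9·45 + 5·114 + 7·42) / 21 = 1269 / 21 ≈ 60.43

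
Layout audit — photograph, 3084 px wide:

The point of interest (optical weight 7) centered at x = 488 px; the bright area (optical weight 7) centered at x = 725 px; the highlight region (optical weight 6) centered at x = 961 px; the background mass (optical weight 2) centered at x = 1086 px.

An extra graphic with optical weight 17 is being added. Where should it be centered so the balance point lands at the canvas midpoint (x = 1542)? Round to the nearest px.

x ≈ 2571

After adding the extra graphic, total weight = 7 + 7 + 6 + 2 + 17 = 39.
x: need Σw·x = 39·1542 = 60138. Existing = 7·488 + 7·725 + 6·961 + 2·1086 = 16429. Remainder 43709 / 17 ≈ 2571.12.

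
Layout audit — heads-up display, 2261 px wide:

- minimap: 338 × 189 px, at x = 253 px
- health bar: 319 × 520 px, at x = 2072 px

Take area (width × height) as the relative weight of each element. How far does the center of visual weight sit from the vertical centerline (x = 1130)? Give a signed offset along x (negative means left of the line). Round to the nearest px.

≈ 436 px

Taking area as weight: minimap 338·189 = 63882, health bar 319·520 = 165880. Sum 229762.
Σw·x = 63882·253 + 165880·2072 = 359865506, so x̄ = 359865506/229762 ≈ 1566.25.
Offset from x = 1130: 1566.25 − 1130 ≈ 436.25.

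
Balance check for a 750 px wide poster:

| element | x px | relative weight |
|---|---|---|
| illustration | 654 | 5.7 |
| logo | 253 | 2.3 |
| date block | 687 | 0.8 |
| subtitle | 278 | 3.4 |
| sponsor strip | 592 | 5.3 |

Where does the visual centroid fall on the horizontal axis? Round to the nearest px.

x ≈ 511

Weights sum to 5.7 + 2.3 + 0.8 + 3.4 + 5.3 = 17.5.
Σw·x = 5.7·654 + 2.3·253 + 0.8·687 + 3.4·278 + 5.3·592 = 8942.1, so x̄ = 8942.1/17.5 ≈ 510.98.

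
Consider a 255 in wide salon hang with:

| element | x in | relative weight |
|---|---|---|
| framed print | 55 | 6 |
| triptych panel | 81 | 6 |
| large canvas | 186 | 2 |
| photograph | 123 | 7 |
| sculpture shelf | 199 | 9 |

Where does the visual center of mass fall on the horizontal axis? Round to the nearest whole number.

x ≈ 128

Total weight = 6 + 6 + 2 + 7 + 9 = 30.
x-moment: 6·55 + 6·81 + 2·186 + 7·123 + 9·199 = 3840; centroid 3840/30 ≈ 128.00.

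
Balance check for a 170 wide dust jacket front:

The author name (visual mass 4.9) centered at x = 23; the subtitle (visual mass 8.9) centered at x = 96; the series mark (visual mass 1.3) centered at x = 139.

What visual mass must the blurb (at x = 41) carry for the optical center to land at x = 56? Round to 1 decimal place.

Fixed elements: Σw = 4.9 + 8.9 + 1.3 = 15.1, Σw·x = 4.9·23 + 8.9·96 + 1.3·139 = 1147.8.
Balance at x = 56 requires (1147.8 + w·41) / (15.1 + w) = 56.
Rearranging, w·(41 − 56) = 56·15.1 − 1147.8 = -302.2, so w ≈ -302.2/-15 = 20.15.

w ≈ 20.1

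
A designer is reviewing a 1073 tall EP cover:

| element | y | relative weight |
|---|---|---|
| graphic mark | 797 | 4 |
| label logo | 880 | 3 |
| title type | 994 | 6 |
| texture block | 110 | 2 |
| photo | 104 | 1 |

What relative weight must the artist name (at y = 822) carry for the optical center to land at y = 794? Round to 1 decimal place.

Fixed elements: Σw = 4 + 3 + 6 + 2 + 1 = 16, Σw·y = 4·797 + 3·880 + 6·994 + 2·110 + 1·104 = 12116.
Set Σw·y/Σw = 794: (12116 + 822w) = 794·(16 + w).
Rearranging, w·(822 − 794) = 794·16 − 12116 = 588, so w ≈ 588/28 = 21.00.

w ≈ 21.0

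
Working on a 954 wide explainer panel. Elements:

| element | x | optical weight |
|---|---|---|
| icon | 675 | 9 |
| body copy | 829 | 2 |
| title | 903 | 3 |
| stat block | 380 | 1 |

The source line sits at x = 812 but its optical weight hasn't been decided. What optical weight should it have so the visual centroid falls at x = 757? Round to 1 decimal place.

w ≈ 9.7

Fixed elements: Σw = 9 + 2 + 3 + 1 = 15, Σw·x = 9·675 + 2·829 + 3·903 + 1·380 = 10822.
Balance at x = 757 requires (10822 + w·812) / (15 + w) = 757.
Solving: w = (757·15 − 10822) / (812 − 757) = 533 / 55 ≈ 9.69.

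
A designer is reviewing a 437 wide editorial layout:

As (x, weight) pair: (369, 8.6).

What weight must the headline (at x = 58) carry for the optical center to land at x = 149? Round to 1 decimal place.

The single fixed element contributes weight 8.6, moment 8.6·369 = 3173.4.
Set Σw·x/Σw = 149: (3173.4 + 58w) = 149·(8.6 + w).
Rearranging, w·(58 − 149) = 149·8.6 − 3173.4 = -1892.0, so w ≈ -1892.0/-91 = 20.79.

w ≈ 20.8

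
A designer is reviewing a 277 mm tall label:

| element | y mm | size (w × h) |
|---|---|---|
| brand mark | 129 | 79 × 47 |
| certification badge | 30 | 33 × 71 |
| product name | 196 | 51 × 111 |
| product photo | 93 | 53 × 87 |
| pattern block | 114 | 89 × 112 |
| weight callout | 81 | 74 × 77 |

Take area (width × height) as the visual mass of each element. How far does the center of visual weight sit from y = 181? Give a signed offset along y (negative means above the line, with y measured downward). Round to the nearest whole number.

≈ -66 mm

Areas: brand mark 79·47 = 3713, certification badge 33·71 = 2343, product name 51·111 = 5661, product photo 53·87 = 4611, pattern block 89·112 = 9968, weight callout 74·77 = 5698. Total weight = 31994.
y: moment 3685536 / weight 31994 ≈ 115.19
Difference: 115.19 − 181 ≈ -65.81.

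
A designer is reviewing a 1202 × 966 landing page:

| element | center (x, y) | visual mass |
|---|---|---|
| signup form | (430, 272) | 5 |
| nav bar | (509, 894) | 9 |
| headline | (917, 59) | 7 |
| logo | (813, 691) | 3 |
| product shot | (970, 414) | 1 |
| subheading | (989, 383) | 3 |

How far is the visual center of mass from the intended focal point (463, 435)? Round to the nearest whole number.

Weights sum to 5 + 9 + 7 + 3 + 1 + 3 = 28.
Σw·x = 5·430 + 9·509 + 7·917 + 3·813 + 1·970 + 3·989 = 19526, so x̄ = 19526/28 ≈ 697.36.
Σw·y = 5·272 + 9·894 + 7·59 + 3·691 + 1·414 + 3·383 = 13455, so ȳ = 13455/28 ≈ 480.54.
Offset from (463, 435): Δx ≈ 234.36, Δy ≈ 45.54; distance = √(Δx² + Δy²) ≈ 238.74.

≈ 239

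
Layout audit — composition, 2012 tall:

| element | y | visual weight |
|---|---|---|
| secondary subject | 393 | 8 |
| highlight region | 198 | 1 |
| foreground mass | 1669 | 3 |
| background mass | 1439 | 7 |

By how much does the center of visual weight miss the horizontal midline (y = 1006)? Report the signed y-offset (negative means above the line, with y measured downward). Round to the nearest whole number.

≈ -36

Weights sum to 8 + 1 + 3 + 7 = 19.
y: (8·393 + 1·198 + 3·1669 + 7·1439) / 19 = 18422 / 19 ≈ 969.58
Offset from y = 1006: 969.58 − 1006 ≈ -36.42.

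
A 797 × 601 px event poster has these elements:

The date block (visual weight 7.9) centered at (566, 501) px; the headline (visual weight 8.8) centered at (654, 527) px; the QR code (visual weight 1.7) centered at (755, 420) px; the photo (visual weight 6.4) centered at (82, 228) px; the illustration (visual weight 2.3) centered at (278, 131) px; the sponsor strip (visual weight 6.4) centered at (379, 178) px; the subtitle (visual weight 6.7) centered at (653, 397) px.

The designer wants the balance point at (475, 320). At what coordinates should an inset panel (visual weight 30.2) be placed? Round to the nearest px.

(462, 254)

With the inset panel, Σw becomes 7.9 + 8.8 + 1.7 + 6.4 + 2.3 + 6.4 + 6.7 + 30.2 = 70.4.
x: need Σw·x = 70.4·475 = 33440.0. Existing = 7.9·566 + 8.8·654 + 1.7·755 + 6.4·82 + 2.3·278 + 6.4·379 + 6.7·653 = 19475.0. Remainder 13965.0 / 30.2 ≈ 462.42.
y: need Σw·y = 70.4·320 = 22528.0. Existing = 7.9·501 + 8.8·527 + 1.7·420 + 6.4·228 + 2.3·131 + 6.4·178 + 6.7·397 = 14869.1. Remainder 7658.9 / 30.2 ≈ 253.61.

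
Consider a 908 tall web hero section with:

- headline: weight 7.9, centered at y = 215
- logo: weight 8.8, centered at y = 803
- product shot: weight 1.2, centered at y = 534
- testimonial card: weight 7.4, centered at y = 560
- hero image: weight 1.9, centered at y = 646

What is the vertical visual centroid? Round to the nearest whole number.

Weights sum to 7.9 + 8.8 + 1.2 + 7.4 + 1.9 = 27.2.
Σw·y = 7.9·215 + 8.8·803 + 1.2·534 + 7.4·560 + 1.9·646 = 14777.1, so ȳ = 14777.1/27.2 ≈ 543.28.

y ≈ 543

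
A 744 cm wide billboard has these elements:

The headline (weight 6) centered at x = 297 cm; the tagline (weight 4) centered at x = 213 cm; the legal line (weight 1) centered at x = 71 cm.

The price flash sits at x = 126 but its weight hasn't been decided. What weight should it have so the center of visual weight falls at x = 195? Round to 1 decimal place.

w ≈ 8.1

Fixed elements: Σw = 6 + 4 + 1 = 11, Σw·x = 6·297 + 4·213 + 1·71 = 2705.
For the centroid to hit 195: (2705 + w·126) / (11 + w) = 195.
Rearranging, w·(126 − 195) = 195·11 − 2705 = -560, so w ≈ -560/-69 = 8.12.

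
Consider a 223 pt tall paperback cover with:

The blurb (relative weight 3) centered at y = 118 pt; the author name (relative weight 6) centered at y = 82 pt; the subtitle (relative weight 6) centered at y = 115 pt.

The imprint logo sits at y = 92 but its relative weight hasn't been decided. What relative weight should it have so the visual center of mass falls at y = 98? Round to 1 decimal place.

w ≈ 11.0

Fixed elements: Σw = 3 + 6 + 6 = 15, Σw·y = 3·118 + 6·82 + 6·115 = 1536.
Set Σw·y/Σw = 98: (1536 + 92w) = 98·(15 + w).
Solving: w = (98·15 − 1536) / (92 − 98) = -66 / -6 ≈ 11.00.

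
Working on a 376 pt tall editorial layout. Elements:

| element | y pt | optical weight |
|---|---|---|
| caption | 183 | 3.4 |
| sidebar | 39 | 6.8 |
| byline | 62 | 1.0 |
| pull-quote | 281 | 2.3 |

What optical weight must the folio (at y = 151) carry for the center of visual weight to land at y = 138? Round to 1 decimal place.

w ≈ 20.6

Fixed elements: Σw = 3.4 + 6.8 + 1.0 + 2.3 = 13.5, Σw·y = 3.4·183 + 6.8·39 + 1.0·62 + 2.3·281 = 1595.7.
Balance at y = 138 requires (1595.7 + w·151) / (13.5 + w) = 138.
So w = (138·13.5 − 1595.7)/(151 − 138) = 267.3/13 ≈ 20.56.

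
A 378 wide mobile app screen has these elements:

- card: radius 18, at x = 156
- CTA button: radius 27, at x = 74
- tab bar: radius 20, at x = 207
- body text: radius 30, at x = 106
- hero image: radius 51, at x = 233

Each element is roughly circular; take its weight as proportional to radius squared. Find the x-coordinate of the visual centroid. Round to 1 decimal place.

Weights ∝ r²: card 18² = 324, CTA button 27² = 729, tab bar 20² = 400, body text 30² = 900, hero image 51² = 2601; Σw = 4954.
Σw·x = 324·156 + 729·74 + 400·207 + 900·106 + 2601·233 = 888723, so x̄ = 888723/4954 ≈ 179.40.

x ≈ 179.4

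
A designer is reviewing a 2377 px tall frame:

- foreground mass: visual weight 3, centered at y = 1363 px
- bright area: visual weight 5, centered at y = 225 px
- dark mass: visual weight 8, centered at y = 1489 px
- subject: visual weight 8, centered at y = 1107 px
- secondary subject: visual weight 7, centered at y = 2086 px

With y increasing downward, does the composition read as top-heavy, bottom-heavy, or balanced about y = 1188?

bottom-heavy

Total weight = 3 + 5 + 8 + 8 + 7 = 31.
Σw·y = 3·1363 + 5·225 + 8·1489 + 8·1107 + 7·2086 = 40584, so ȳ = 40584/31 ≈ 1309.16.
1309.2 vs midline 1188 → bottom-heavy.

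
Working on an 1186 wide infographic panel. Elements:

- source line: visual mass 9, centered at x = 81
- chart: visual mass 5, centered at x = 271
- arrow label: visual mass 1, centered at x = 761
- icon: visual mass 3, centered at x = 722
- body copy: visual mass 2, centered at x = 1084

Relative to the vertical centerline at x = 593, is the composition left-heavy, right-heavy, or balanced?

Total weight = 9 + 5 + 1 + 3 + 2 = 20.
x-moment: 9·81 + 5·271 + 1·761 + 3·722 + 2·1084 = 7179; centroid 7179/20 ≈ 358.95.
358.9 lies left of the midline 593, so the layout is left-heavy.

left-heavy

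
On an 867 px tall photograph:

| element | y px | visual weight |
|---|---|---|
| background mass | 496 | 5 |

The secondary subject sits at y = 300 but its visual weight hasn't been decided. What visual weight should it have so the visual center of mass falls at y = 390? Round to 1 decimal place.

Known: weight 5 with moment 5·496 = 2480.
Set Σw·y/Σw = 390: (2480 + 300w) = 390·(5 + w).
So w = (390·5 − 2480)/(300 − 390) = -530/-90 ≈ 5.89.

w ≈ 5.9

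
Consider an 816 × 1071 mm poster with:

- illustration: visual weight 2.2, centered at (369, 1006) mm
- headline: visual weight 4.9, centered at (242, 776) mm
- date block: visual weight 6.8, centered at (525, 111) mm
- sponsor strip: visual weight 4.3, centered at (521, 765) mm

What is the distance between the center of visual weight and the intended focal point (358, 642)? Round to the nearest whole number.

≈ 114 mm

Σw = 2.2 + 4.9 + 6.8 + 4.3 = 18.2.
x: (2.2·369 + 4.9·242 + 6.8·525 + 4.3·521) / 18.2 = 7807.9 / 18.2 ≈ 429.01
y: (2.2·1006 + 4.9·776 + 6.8·111 + 4.3·765) / 18.2 = 10059.9 / 18.2 ≈ 552.74
From (358, 642): dx = 71.01, dy = -89.26, so the distance is √(dx²+dy²) ≈ 114.06.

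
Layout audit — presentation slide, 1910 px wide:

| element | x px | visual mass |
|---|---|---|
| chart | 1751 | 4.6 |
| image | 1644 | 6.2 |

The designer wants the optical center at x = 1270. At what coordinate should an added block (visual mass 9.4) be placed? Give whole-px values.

After adding the added block, total weight = 4.6 + 6.2 + 9.4 = 20.2.
x: need Σw·x = 20.2·1270 = 25654.0. Existing = 4.6·1751 + 6.2·1644 = 18247.4. Remainder 7406.6 / 9.4 ≈ 787.94.

x ≈ 788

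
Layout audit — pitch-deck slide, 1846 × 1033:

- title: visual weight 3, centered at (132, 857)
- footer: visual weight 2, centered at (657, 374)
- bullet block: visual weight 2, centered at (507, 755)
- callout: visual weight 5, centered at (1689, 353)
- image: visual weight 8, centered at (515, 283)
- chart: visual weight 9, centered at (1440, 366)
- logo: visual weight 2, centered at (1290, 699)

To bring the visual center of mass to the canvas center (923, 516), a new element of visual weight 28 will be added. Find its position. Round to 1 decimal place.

With the new element, Σw becomes 3 + 2 + 2 + 5 + 8 + 9 + 2 + 28 = 59.
x: target moment 59×923 = 54457; current 3·132 + 2·657 + 2·507 + 5·1689 + 8·515 + 9·1440 + 2·1290 = 30829; the new element supplies 23628, so x = 23628/28 ≈ 843.86.
y: target moment 59×516 = 30444; current 3·857 + 2·374 + 2·755 + 5·353 + 8·283 + 9·366 + 2·699 = 13550; the new element supplies 16894, so y = 16894/28 ≈ 603.36.

(843.9, 603.4)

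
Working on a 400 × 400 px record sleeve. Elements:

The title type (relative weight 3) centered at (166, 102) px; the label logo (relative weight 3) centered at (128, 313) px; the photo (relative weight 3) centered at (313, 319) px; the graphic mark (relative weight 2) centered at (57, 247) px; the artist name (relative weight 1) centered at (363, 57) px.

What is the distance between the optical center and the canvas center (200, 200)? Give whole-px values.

≈ 31 px

Σw = 3 + 3 + 3 + 2 + 1 = 12.
x: (3·166 + 3·128 + 3·313 + 2·57 + 1·363) / 12 = 2298 / 12 ≈ 191.50
y: (3·102 + 3·313 + 3·319 + 2·247 + 1·57) / 12 = 2753 / 12 ≈ 229.42
Offset from (200, 200): Δx ≈ -8.50, Δy ≈ 29.42; distance = √(Δx² + Δy²) ≈ 30.62.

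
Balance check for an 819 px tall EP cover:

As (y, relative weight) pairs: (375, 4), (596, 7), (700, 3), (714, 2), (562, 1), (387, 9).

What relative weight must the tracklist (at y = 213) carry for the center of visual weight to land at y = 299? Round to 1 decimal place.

w ≈ 63.6

Fixed elements: Σw = 4 + 7 + 3 + 2 + 1 + 9 = 26, Σw·y = 4·375 + 7·596 + 3·700 + 2·714 + 1·562 + 9·387 = 13245.
For the centroid to hit 299: (13245 + w·213) / (26 + w) = 299.
Rearranging, w·(213 − 299) = 299·26 − 13245 = -5471, so w ≈ -5471/-86 = 63.62.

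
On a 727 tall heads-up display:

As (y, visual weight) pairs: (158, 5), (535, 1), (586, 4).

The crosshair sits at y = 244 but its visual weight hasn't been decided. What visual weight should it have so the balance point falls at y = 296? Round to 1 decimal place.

w ≈ 13.6

Known weights sum to 5 + 1 + 4 = 10; their moment is 5·158 + 1·535 + 4·586 = 3669.
Set Σw·y/Σw = 296: (3669 + 244w) = 296·(10 + w).
Solving: w = (296·10 − 3669) / (244 − 296) = -709 / -52 ≈ 13.63.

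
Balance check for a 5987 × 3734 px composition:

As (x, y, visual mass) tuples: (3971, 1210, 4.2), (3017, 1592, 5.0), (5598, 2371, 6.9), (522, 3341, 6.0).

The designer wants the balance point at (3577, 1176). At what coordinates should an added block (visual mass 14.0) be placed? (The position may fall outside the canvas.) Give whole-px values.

After adding the added block, total weight = 4.2 + 5.0 + 6.9 + 6.0 + 14.0 = 36.1.
Along x: (73521.4 + 14.0·x) / 36.1 = 3577 (existing moment 4.2·3971 + 5.0·3017 + 6.9·5598 + 6.0·522 = 73521.4) ⇒ x = (129129.7 − 73521.4) / 14.0 ≈ 3972.02.
Along y: (49447.9 + 14.0·y) / 36.1 = 1176 (existing moment 4.2·1210 + 5.0·1592 + 6.9·2371 + 6.0·3341 = 49447.9) ⇒ y = (42453.6 − 49447.9) / 14.0 ≈ -499.59.

(3972, -500)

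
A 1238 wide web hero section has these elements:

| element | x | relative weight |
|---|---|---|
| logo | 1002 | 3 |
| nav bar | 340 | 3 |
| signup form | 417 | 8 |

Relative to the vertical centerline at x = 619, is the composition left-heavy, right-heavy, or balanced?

Total weight = 3 + 3 + 8 = 14.
Σw·x = 3·1002 + 3·340 + 8·417 = 7362, so x̄ = 7362/14 ≈ 525.86.
525.9 vs midline 619 → left-heavy.

left-heavy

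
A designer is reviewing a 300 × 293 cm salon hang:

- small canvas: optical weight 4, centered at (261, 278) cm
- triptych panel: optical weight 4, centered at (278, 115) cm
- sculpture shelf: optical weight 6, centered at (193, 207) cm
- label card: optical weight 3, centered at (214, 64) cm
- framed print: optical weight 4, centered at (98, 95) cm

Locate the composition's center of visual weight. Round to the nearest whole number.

Weights sum to 4 + 4 + 6 + 3 + 4 = 21.
x-moment: 4·261 + 4·278 + 6·193 + 3·214 + 4·98 = 4348; centroid 4348/21 ≈ 207.05.
y-moment: 4·278 + 4·115 + 6·207 + 3·64 + 4·95 = 3386; centroid 3386/21 ≈ 161.24.

(207, 161)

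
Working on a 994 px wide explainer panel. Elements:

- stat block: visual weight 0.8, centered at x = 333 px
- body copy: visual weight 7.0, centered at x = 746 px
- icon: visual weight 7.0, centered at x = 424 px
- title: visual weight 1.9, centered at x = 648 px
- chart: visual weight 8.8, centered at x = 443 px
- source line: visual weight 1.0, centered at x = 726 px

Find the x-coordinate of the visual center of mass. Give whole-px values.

x ≈ 540

Σw = 0.8 + 7.0 + 7.0 + 1.9 + 8.8 + 1.0 = 26.5.
x: moment 14312.0 / weight 26.5 ≈ 540.08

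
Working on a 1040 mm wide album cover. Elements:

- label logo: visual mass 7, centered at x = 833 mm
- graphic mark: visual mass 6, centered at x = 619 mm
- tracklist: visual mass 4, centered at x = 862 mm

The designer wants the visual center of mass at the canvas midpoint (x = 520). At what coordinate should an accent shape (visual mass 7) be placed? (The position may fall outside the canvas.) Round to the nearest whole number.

x ≈ -73

With the accent shape, Σw becomes 7 + 6 + 4 + 7 = 24.
Along x: (12993 + 7·x) / 24 = 520 (existing moment 7·833 + 6·619 + 4·862 = 12993) ⇒ x = (12480 − 12993) / 7 ≈ -73.29.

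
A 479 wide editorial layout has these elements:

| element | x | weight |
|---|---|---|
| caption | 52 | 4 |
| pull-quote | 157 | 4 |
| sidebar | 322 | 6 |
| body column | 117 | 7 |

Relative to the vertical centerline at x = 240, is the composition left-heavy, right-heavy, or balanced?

left-heavy

Σw = 4 + 4 + 6 + 7 = 21.
Σw·x = 4·52 + 4·157 + 6·322 + 7·117 = 3587, so x̄ = 3587/21 ≈ 170.81.
170.8 lies left of the midline 240, so the layout is left-heavy.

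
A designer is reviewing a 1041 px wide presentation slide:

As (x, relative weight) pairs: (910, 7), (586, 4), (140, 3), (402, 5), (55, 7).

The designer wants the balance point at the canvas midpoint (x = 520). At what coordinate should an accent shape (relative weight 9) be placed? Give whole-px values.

x ≈ 741

After adding the accent shape, total weight = 7 + 4 + 3 + 5 + 7 + 9 = 35.
Along x: (11529 + 9·x) / 35 = 520 (existing moment 7·910 + 4·586 + 3·140 + 5·402 + 7·55 = 11529) ⇒ x = (18200 − 11529) / 9 ≈ 741.22.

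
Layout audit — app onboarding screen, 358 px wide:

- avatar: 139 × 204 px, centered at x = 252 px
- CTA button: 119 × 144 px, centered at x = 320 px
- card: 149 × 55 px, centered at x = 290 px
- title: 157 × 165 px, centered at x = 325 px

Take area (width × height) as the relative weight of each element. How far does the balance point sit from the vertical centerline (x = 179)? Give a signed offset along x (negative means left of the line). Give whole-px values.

Areas → weights: avatar 139·204 = 28356, CTA button 119·144 = 17136, card 149·55 = 8195, title 157·165 = 25905; Σw = 79592.
Σw·x = 28356·252 + 17136·320 + 8195·290 + 25905·325 = 23424907, so x̄ = 23424907/79592 ≈ 294.31.
Offset from x = 179: 294.31 − 179 ≈ 115.31.

≈ 115 px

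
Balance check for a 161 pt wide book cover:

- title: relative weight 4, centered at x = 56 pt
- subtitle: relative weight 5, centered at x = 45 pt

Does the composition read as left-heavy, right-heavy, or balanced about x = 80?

Σw = 4 + 5 = 9.
Σw·x = 4·56 + 5·45 = 449, so x̄ = 449/9 ≈ 49.89.
49.9 lies left of the midline 80, so the layout is left-heavy.

left-heavy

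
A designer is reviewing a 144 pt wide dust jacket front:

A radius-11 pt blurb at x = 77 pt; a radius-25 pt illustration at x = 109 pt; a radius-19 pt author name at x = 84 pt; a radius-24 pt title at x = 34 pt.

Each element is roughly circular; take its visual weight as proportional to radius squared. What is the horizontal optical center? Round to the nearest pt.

r² weights: blurb 11² = 121, illustration 25² = 625, author name 19² = 361, title 24² = 576. Total = 1683.
x-moment: 121·77 + 625·109 + 361·84 + 576·34 = 127350; centroid 127350/1683 ≈ 75.67.

x ≈ 76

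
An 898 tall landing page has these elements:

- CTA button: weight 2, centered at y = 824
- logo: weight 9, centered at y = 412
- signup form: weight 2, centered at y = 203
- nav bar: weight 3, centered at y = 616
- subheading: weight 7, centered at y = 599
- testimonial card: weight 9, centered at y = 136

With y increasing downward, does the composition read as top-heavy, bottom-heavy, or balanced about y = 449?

top-heavy

Total weight = 2 + 9 + 2 + 3 + 7 + 9 = 32.
y: moment 13027 / weight 32 ≈ 407.09
Since 407.1 is above (smaller y than) 449, the composition reads top-heavy.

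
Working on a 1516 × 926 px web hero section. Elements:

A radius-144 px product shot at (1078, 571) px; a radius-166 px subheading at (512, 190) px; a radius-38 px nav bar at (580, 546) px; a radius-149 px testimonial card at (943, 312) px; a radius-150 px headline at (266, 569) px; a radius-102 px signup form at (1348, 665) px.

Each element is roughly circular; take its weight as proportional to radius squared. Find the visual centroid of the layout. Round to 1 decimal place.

Weights ∝ r²: product shot 144² = 20736, subheading 166² = 27556, nav bar 38² = 1444, testimonial card 149² = 22201, headline 150² = 22500, signup form 102² = 10404; Σw = 104841.
Σw·x = 78244735; x̄ = 78244735/104841 ≈ 746.32.
Σw·y = 44512192; ȳ = 44512192/104841 ≈ 424.57.

(746.3, 424.6)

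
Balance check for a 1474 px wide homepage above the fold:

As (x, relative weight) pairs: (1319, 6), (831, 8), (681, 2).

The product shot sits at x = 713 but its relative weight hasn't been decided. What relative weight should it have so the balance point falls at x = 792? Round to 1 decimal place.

w ≈ 41.2

Known weights sum to 6 + 8 + 2 = 16; their moment is 6·1319 + 8·831 + 2·681 = 15924.
For the centroid to hit 792: (15924 + w·713) / (16 + w) = 792.
Solving: w = (792·16 − 15924) / (713 − 792) = -3252 / -79 ≈ 41.16.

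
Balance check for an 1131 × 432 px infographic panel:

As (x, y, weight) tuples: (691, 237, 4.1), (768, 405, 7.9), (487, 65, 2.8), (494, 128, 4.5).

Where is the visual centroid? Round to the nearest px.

(647, 255)

Total weight = 4.1 + 7.9 + 2.8 + 4.5 = 19.3.
Σw·x = 4.1·691 + 7.9·768 + 2.8·487 + 4.5·494 = 12486.9, so x̄ = 12486.9/19.3 ≈ 646.99.
Σw·y = 4.1·237 + 7.9·405 + 2.8·65 + 4.5·128 = 4929.2, so ȳ = 4929.2/19.3 ≈ 255.40.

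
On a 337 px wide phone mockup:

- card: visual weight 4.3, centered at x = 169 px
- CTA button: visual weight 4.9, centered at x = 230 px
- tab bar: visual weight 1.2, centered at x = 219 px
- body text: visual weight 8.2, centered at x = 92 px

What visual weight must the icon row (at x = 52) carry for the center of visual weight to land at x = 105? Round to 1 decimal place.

w ≈ 17.3

Existing Σw = 18.6 (4.3 + 4.9 + 1.2 + 8.2); existing moment 4.3·169 + 4.9·230 + 1.2·219 + 8.2·92 = 2870.9.
Set Σw·x/Σw = 105: (2870.9 + 52w) = 105·(18.6 + w).
Rearranging, w·(52 − 105) = 105·18.6 − 2870.9 = -917.9, so w ≈ -917.9/-53 = 17.32.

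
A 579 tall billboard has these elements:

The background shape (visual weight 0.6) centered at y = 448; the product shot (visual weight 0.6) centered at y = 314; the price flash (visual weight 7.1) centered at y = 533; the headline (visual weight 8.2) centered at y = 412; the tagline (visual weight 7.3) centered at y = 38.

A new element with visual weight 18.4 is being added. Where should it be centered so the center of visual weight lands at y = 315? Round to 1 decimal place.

New total weight: (0.6 + 0.6 + 7.1 + 8.2 + 7.3) + 18.4 = 42.2.
y: need Σw·y = 42.2·315 = 13293.0. Existing = 0.6·448 + 0.6·314 + 7.1·533 + 8.2·412 + 7.3·38 = 7897.3. Remainder 5395.7 / 18.4 ≈ 293.24.

y ≈ 293.2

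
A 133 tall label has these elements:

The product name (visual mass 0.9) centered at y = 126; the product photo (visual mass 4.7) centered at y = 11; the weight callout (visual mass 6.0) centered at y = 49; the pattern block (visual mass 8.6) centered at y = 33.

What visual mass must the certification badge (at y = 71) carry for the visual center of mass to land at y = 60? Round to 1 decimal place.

Existing Σw = 20.2 (0.9 + 4.7 + 6.0 + 8.6); existing moment 0.9·126 + 4.7·11 + 6.0·49 + 8.6·33 = 742.9.
Balance at y = 60 requires (742.9 + w·71) / (20.2 + w) = 60.
Solving: w = (60·20.2 − 742.9) / (71 − 60) = 469.1 / 11 ≈ 42.65.

w ≈ 42.6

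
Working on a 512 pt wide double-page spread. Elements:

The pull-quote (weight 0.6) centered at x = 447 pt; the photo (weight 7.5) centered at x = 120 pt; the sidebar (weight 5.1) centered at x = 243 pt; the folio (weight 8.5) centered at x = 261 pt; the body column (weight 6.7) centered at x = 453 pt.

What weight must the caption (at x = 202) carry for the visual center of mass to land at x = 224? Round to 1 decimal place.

Existing Σw = 28.4 (0.6 + 7.5 + 5.1 + 8.5 + 6.7); existing moment 0.6·447 + 7.5·120 + 5.1·243 + 8.5·261 + 6.7·453 = 7661.1.
Set Σw·x/Σw = 224: (7661.1 + 202w) = 224·(28.4 + w).
So w = (224·28.4 − 7661.1)/(202 − 224) = -1299.5/-22 ≈ 59.07.

w ≈ 59.1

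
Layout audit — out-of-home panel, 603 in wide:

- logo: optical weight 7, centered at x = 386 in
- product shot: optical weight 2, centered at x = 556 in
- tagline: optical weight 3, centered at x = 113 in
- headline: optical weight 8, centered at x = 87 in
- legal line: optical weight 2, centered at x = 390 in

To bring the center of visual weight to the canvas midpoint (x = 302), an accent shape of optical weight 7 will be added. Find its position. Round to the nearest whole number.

x ≈ 447

With the accent shape, Σw becomes 7 + 2 + 3 + 8 + 2 + 7 = 29.
x: target moment 29×302 = 8758; current 7·386 + 2·556 + 3·113 + 8·87 + 2·390 = 5629; the accent shape supplies 3129, so x = 3129/7 ≈ 447.00.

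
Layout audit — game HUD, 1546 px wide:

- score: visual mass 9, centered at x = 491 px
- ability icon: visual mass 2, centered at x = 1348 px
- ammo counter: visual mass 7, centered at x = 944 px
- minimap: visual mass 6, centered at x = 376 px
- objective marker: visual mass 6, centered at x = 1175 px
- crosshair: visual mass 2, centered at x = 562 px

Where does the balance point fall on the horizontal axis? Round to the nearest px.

Σw = 9 + 2 + 7 + 6 + 6 + 2 = 32.
Σw·x = 24153; x̄ = 24153/32 ≈ 754.78.

x ≈ 755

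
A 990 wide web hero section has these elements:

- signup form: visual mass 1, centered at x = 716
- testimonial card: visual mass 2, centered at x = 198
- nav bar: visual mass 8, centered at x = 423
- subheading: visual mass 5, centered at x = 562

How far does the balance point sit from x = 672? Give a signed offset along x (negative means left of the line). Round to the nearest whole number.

≈ -215

Total weight = 1 + 2 + 8 + 5 = 16.
x-moment: 1·716 + 2·198 + 8·423 + 5·562 = 7306; centroid 7306/16 ≈ 456.62.
Offset from x = 672: 456.62 − 672 ≈ -215.38.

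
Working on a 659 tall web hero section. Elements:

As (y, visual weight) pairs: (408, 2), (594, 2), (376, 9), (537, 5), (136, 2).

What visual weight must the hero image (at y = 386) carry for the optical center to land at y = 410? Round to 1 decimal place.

w ≈ 6.0

Fixed elements: Σw = 2 + 2 + 9 + 5 + 2 = 20, Σw·y = 2·408 + 2·594 + 9·376 + 5·537 + 2·136 = 8345.
Balance at y = 410 requires (8345 + w·386) / (20 + w) = 410.
Rearranging, w·(386 − 410) = 410·20 − 8345 = -145, so w ≈ -145/-24 = 6.04.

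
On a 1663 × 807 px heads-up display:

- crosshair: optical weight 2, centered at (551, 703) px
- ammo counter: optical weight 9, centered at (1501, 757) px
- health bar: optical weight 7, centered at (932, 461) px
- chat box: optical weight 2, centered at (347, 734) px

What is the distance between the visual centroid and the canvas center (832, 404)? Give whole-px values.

Weights sum to 2 + 9 + 7 + 2 = 20.
x-moment: 2·551 + 9·1501 + 7·932 + 2·347 = 21829; centroid 21829/20 ≈ 1091.45.
y-moment: 2·703 + 9·757 + 7·461 + 2·734 = 12914; centroid 12914/20 ≈ 645.70.
Offset from (832, 404): Δx ≈ 259.45, Δy ≈ 241.70; distance = √(Δx² + Δy²) ≈ 354.59.

≈ 355 px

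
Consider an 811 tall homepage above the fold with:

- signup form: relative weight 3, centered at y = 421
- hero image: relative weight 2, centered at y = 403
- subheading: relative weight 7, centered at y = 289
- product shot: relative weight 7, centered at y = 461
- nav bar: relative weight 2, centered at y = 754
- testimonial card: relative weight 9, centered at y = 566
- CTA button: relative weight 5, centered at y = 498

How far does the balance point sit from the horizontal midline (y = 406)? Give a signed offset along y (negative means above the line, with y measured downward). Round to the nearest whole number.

≈ 63

Total weight = 3 + 2 + 7 + 7 + 2 + 9 + 5 = 35.
y: moment 16411 / weight 35 ≈ 468.89
Against y = 406, that's 468.89 − 406 = 62.89.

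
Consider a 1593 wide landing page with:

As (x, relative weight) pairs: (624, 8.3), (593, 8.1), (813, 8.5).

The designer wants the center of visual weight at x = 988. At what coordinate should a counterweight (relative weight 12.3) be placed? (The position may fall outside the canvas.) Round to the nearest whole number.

x ≈ 1615

New total weight: (8.3 + 8.1 + 8.5) + 12.3 = 37.2.
x: need Σw·x = 37.2·988 = 36753.6. Existing = 8.3·624 + 8.1·593 + 8.5·813 = 16893.0. Remainder 19860.6 / 12.3 ≈ 1614.68.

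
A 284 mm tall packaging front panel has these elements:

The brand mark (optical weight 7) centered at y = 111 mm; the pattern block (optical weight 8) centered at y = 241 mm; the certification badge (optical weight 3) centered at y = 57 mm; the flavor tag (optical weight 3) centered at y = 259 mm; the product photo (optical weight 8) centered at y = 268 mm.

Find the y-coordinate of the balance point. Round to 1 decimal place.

y ≈ 199.9

Weights sum to 7 + 8 + 3 + 3 + 8 = 29.
Σw·y = 7·111 + 8·241 + 3·57 + 3·259 + 8·268 = 5797, so ȳ = 5797/29 ≈ 199.90.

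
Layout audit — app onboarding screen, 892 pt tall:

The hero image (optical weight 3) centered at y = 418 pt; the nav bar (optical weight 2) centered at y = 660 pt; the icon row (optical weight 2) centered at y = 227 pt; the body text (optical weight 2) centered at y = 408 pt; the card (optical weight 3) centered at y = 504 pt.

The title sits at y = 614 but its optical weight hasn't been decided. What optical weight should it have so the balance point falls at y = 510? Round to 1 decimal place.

Fixed elements: Σw = 3 + 2 + 2 + 2 + 3 = 12, Σw·y = 3·418 + 2·660 + 2·227 + 2·408 + 3·504 = 5356.
Set Σw·y/Σw = 510: (5356 + 614w) = 510·(12 + w).
So w = (510·12 − 5356)/(614 − 510) = 764/104 ≈ 7.35.

w ≈ 7.3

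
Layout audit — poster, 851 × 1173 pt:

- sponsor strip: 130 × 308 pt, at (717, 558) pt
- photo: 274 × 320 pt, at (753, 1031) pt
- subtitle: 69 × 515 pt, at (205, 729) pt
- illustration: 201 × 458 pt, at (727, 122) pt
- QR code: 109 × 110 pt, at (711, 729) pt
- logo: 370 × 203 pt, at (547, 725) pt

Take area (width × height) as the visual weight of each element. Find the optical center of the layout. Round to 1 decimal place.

(638.3, 622.3)

Areas: sponsor strip 130·308 = 40040, photo 274·320 = 87680, subtitle 69·515 = 35535, illustration 201·458 = 92058, QR code 109·110 = 11990, logo 370·203 = 75110. Total weight = 342413.
x: moment 218552621 / weight 342413 ≈ 638.27
Σw·y = 213071951; ȳ = 213071951/342413 ≈ 622.27.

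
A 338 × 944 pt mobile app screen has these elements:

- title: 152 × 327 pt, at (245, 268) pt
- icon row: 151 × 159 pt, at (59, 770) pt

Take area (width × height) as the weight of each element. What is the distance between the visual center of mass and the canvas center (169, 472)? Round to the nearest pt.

≈ 43 pt

Areas → weights: title 152·327 = 49704, icon row 151·159 = 24009; Σw = 73713.
x: (49704·245 + 24009·59) / 73713 = 13594011 / 73713 ≈ 184.42
y: (49704·268 + 24009·770) / 73713 = 31807602 / 73713 ≈ 431.51
Relative to (169, 472): Δ = (15.42, -40.49); |Δ| = √(15.42² + -40.49²) ≈ 43.33.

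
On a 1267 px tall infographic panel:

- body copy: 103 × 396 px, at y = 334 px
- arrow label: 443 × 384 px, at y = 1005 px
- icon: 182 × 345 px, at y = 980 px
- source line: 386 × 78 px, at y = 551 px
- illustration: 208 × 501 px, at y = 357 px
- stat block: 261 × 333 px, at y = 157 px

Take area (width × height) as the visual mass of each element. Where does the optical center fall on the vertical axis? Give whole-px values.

Areas: body copy 103·396 = 40788, arrow label 443·384 = 170112, icon 182·345 = 62790, source line 386·78 = 30108, illustration 208·501 = 104208, stat block 261·333 = 86913. Total weight = 494919.
Σw·y = 313557057; ȳ = 313557057/494919 ≈ 633.55.

y ≈ 634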